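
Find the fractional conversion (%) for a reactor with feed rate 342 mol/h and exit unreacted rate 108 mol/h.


X = (F_in - F_out) / F_in * 100
Moles reacted = 342 - 108 = 234
X = 234 / 342 * 100
= 0.6842 * 100
= 68.42 %

68.42 %


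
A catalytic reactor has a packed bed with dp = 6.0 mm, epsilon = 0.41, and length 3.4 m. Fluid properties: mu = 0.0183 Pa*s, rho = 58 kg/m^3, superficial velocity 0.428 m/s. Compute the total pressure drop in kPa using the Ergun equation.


dp = 6.0 mm = 0.006 m
Viscous term = 150*0.0183*0.428*(1-0.41)^2 / (0.006^2*0.41^3) = 164830
Inertial term = 1.75*58*0.428^2*(1-0.41) / (0.006*0.41^3) = 26527.9
dP/L = 164830 + 26527.9 = 191358 Pa/m
dP = 191358 * 3.4 / 1000 = 650.6 kPa

650.6 kPa


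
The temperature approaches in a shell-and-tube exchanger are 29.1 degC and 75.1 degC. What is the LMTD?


LMTD = (dT1 - dT2) / ln(dT1/dT2)
= (29.1 - 75.1) / ln(29.1 / 75.1) = -46 / -0.948082 = 48.52

48.52 degC


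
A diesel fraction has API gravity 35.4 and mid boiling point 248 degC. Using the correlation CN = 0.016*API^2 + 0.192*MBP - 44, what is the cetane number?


CN = 0.016 * 35.4^2 + 0.192 * 248 - 44
CN = 20.05056 + 47.616 - 44 = 23.66656

23.66656


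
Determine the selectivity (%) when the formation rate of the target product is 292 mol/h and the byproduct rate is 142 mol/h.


Selectivity = desired / (desired + undesired) * 100
Total products = 292 + 142 = 434 mol/h
S = 292 / 434 * 100
= 0.6728 * 100
= 67.28 %

67.28 %


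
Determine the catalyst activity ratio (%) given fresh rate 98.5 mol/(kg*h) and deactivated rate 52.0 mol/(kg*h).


Activity (%) = (rate_used / rate_fresh) * 100
rate_used = 52.0, rate_fresh = 98.5
= (52.0 / 98.5) * 100
= 0.5279 * 100 = 52.79

52.79 %


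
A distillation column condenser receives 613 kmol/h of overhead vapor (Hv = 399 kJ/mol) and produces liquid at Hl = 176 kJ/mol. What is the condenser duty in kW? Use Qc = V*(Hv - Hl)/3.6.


Qc = 613 * (399 - 176) / 3.6 = 613 * 223 / 3.6 = 37970

37970 kW


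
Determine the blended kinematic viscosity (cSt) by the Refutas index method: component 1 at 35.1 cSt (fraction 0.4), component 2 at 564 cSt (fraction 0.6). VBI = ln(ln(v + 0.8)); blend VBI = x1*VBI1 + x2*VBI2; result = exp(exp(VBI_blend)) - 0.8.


Refutas method: VBN_i = 14.534*ln(ln(visc_i + 0.8)) + 10.975, blended linearly by mass fraction; since VBN is linear in VBI_i = ln(ln(visc_i + 0.8)) and the fractions sum to 1, blend VBI directly: visc = exp(exp(VBI_blend)) - 0.8
VBI_1 = ln(ln(35.1 + 0.8)) = 1.27557
VBI_2 = ln(ln(564 + 0.8)) = 1.84632
VBI_blend = 0.4 * 1.27557 + 0.6 * 1.84632 = 1.61802
visc_blend = exp(exp(1.61802)) - 0.8 = 154.1

154.1 cSt


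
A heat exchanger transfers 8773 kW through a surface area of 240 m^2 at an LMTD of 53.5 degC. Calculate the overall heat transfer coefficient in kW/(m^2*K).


From Q = U*A*LMTD, U = Q / (A * LMTD)
U = 8773 / (240 * 53.5) = 8773 / 12840 = 0.6833

0.6833 kW/(m^2*K)


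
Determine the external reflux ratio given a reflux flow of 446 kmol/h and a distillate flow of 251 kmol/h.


Reflux ratio definition: R = L / D (liquid returned / distillate withdrawn)
L = 446 kmol/h, D = 251 kmol/h
R = 446 / 251 = 1.777

1.777


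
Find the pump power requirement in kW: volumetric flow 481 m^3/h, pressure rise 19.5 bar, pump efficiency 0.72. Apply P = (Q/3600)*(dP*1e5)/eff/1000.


Q = 481 / 3600 = 0.133611 m^3/s
P = 0.133611 * (19.5 * 1e5) / 0.72 / 1000 = 361.9

361.9 kW


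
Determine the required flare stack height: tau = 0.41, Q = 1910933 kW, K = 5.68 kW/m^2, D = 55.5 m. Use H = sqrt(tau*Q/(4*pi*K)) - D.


tau*Q/(4*pi*K) = 0.41 * 1910933 / (4 * pi * 5.68) = 10976.7
sqrt(10976.7) = 104.77
H = 104.77 - 55.5 = 49.27

49.27 m


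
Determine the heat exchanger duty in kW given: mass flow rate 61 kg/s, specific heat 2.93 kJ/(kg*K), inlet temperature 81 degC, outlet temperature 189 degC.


Q = m_dot * cp * delta_T
delta_T = 189 - 81 = 108 K
Q = 61 * 2.93 * 108
= 178.73 * 108
= 19302.84 kW

19302.84 kW


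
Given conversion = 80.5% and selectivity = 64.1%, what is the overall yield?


Overall yield = conversion (%) * selectivity (%) / 100
Conversion = 80.5%, Selectivity = 64.1%
Y = 80.5 * 64.1 / 100
= 51.6005 %

51.6005 %


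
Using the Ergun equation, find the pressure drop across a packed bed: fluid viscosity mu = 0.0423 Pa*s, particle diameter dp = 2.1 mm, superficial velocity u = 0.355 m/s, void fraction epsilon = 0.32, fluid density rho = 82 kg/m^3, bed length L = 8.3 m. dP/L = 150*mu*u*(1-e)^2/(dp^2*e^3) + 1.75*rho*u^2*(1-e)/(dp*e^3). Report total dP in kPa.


dp = 2.1 mm = 0.0021 m
Viscous term = 150*0.0423*0.355*(1-0.32)^2 / (0.0021^2*0.32^3) = 7207580
Inertial term = 1.75*82*0.355^2*(1-0.32) / (0.0021*0.32^3) = 178710
dP/L = 7207580 + 178710 = 7386290 Pa/m
dP = 7386290 * 8.3 / 1000 = 61310 kPa

61310 kPa


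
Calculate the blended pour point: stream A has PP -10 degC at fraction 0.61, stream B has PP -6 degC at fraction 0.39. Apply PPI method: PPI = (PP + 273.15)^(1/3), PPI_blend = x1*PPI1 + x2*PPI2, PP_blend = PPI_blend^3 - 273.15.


PPI_1 = (-10 + 273.15)^(1/3) = 6.408176
PPI_2 = (-6 + 273.15)^(1/3) = 6.440482
PPI_blend = 0.61 * 6.408176 + 0.39 * 6.440482 = 6.420775
PP_blend = 6.420775^3 - 273.15 = 264.7051 - 273.15 = -8.44

-8.44 degC


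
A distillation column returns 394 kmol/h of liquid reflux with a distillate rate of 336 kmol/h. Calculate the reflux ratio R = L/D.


Reflux ratio definition: R = L / D (liquid returned / distillate withdrawn)
L = 394 kmol/h, D = 336 kmol/h
R = 394 / 336 = 1.173

1.173


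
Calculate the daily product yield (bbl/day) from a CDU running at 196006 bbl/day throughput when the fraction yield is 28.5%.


Crude throughput = 196006 bbl/day
Fraction yield = 28.5%
yield = throughput * fraction / 100
yield = 196006 * 28.5 / 100 = 55861.71

55861.71 bbl/day


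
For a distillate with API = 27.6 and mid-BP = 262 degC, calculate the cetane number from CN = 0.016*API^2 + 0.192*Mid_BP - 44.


CN = 0.016 * 27.6^2 + 0.192 * 262 - 44
CN = 12.18816 + 50.304 - 44 = 18.49216

18.49216


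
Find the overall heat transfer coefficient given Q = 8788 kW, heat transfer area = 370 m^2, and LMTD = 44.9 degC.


From Q = U*A*LMTD, U = Q / (A * LMTD)
U = 8788 / (370 * 44.9) = 8788 / 16613 = 0.5290

0.5290 kW/(m^2*K)


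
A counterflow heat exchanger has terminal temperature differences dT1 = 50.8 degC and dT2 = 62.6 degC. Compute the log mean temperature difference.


LMTD = (dT1 - dT2) / ln(dT1/dT2)
= (50.8 - 62.6) / ln(50.8 / 62.6) = -11.8 / -0.208869 = 56.49

56.49 degC


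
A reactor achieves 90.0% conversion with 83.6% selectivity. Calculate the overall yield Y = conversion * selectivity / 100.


Overall yield = conversion (%) * selectivity (%) / 100
Conversion = 90.0%, Selectivity = 83.6%
Y = 90.0 * 83.6 / 100
= 75.24 %

75.24 %


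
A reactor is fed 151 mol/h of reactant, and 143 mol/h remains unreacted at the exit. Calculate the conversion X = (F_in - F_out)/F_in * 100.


X = (F_in - F_out) / F_in * 100
Moles reacted = 151 - 143 = 8
X = 8 / 151 * 100
= 0.05298 * 100
= 5.298 %

5.298 %


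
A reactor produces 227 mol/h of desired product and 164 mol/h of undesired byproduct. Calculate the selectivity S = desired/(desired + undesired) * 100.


Selectivity = desired / (desired + undesired) * 100
Total products = 227 + 164 = 391 mol/h
S = 227 / 391 * 100
= 0.5806 * 100
= 58.06 %

58.06 %


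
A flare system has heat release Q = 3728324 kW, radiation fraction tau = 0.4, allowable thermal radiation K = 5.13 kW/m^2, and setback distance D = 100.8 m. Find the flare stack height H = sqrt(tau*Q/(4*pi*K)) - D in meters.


tau*Q/(4*pi*K) = 0.4 * 3728324 / (4 * pi * 5.13) = 23133.8
sqrt(23133.8) = 152.098
H = 152.098 - 100.8 = 51.30

51.30 m


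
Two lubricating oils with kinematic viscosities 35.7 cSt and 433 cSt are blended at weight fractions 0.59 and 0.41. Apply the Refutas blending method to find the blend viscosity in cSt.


Refutas method: VBN_i = 14.534*ln(ln(visc_i + 0.8)) + 10.975, blended linearly by mass fraction; since VBN is linear in VBI_i = ln(ln(visc_i + 0.8)) and the fractions sum to 1, blend VBI directly: visc = exp(exp(VBI_blend)) - 0.8
VBI_1 = ln(ln(35.7 + 0.8)) = 1.28019
VBI_2 = ln(ln(433 + 0.8)) = 1.80378
VBI_blend = 0.59 * 1.28019 + 0.41 * 1.80378 = 1.49486
visc_blend = exp(exp(1.49486)) - 0.8 = 85.58

85.58 cSt


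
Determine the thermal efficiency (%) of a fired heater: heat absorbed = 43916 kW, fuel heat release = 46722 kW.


Furnace efficiency = Q_absorbed / Q_fuel * 100
= 43916 / 46722 * 100 = 93.99

93.99 %


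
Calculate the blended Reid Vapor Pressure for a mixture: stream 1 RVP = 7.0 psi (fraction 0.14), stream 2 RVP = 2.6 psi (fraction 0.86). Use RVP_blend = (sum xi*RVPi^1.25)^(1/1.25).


Chevron index: RVP_blend = (sum xi*RVPi^1.25)^(1/1.25)
RVP^1.25 terms: 0.14 * 7.0^1.25 + 0.86 * 2.6^1.25 = 4.43337
RVP_blend = 4.43337^(1/1.25) = 3.291

3.291 psi


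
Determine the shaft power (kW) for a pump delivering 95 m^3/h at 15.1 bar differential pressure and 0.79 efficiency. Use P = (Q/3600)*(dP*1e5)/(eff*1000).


Q = 95 / 3600 = 0.0263889 m^3/s
P = 0.0263889 * (15.1 * 1e5) / 0.79 / 1000 = 50.44

50.44 kW


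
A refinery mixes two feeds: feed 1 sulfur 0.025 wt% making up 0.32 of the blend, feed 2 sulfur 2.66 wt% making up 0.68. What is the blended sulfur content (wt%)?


Linear sulfur blending: S_blend = x1*S1 + x2*S2
Contribution 1: 0.32 * 0.025 = 0.008 wt%
Contribution 2: 0.68 * 2.66 = 1.8088 wt%
S_blend = 0.008 + 1.8088 = 1.8168

1.8168 wt%


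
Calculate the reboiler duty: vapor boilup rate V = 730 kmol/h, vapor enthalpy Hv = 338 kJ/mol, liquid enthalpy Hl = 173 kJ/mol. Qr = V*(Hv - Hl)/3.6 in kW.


Qr = 730 * (338 - 173) / 3.6 = 730 * 165 / 3.6 = 33460

33460 kW


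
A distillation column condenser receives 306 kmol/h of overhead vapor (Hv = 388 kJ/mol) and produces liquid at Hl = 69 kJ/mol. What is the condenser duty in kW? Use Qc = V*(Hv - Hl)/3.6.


Qc = 306 * (388 - 69) / 3.6 = 306 * 319 / 3.6 = 27120

27120 kW


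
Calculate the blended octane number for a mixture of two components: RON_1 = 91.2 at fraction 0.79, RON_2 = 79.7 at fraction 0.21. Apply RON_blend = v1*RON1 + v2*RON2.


Linear blending: RON_blend = sum(vi * RONi)
Contribution 1: 0.79 * 91.2 = 72.048
Contribution 2: 0.21 * 79.7 = 16.737
RON_blend = 72.048 + 16.737 = 88.785

88.785


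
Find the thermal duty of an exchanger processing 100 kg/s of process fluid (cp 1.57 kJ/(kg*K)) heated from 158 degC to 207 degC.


Q = m_dot * cp * delta_T
delta_T = 207 - 158 = 49 K
Q = 100 * 1.57 * 49
= 157 * 49
= 7693 kW

7693 kW


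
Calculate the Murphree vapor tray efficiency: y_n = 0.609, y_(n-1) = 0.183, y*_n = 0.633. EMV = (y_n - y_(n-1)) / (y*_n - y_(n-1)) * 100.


Murphree vapor efficiency: EMV = (y_n - y_(n-1)) / (y*_n - y_(n-1)) * 100
EMV = (0.609 - 0.183) / (0.633 - 0.183) * 100 = 0.426 / 0.45 * 100 = 94.67

94.67 %


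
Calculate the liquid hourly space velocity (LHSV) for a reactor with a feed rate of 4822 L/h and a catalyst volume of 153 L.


LHSV = volumetric feed rate / catalyst volume
= 4822 L/h / 153 L
= 31.52 h^-1

31.52 h^-1


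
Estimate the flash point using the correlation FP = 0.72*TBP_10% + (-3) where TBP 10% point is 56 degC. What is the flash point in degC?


FP = 0.72 * 56 + (-3) = 37.32

37.32 degC


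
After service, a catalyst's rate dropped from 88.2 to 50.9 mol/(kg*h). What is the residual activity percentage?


Activity (%) = (rate_used / rate_fresh) * 100
rate_used = 50.9, rate_fresh = 88.2
= (50.9 / 88.2) * 100
= 0.5771 * 100 = 57.71

57.71 %


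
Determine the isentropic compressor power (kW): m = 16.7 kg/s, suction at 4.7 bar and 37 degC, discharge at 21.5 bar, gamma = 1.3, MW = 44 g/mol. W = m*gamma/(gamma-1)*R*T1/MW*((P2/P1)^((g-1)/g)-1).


Isentropic work: W = m*(gamma/(gamma-1))*(R*T1/MW)*((P2/P1)^((gamma-1)/gamma) - 1)
T1 = 37 + 273.15 = 310.15 K
Pressure ratio = 21.5 / 4.7 = 4.57447
Exponent = (1.3 - 1)/1.3 = 0.230769
(P2/P1)^exp - 1 = 4.57447^0.230769 - 1 = 0.42032
W = 16.7 * 1.3 / 0.3 * 8.314 * 310.15 / 44 * 0.42032 = 1783

1783 kW


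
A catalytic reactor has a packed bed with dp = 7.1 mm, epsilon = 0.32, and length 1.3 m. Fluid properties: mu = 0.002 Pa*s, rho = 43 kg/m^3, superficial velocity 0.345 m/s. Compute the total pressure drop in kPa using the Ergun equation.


dp = 7.1 mm = 0.0071 m
Viscous term = 150*0.002*0.345*(1-0.32)^2 / (0.0071^2*0.32^3) = 28972.9
Inertial term = 1.75*43*0.345^2*(1-0.32) / (0.0071*0.32^3) = 26178.5
dP/L = 28972.9 + 26178.5 = 55151.4 Pa/m
dP = 55151.4 * 1.3 / 1000 = 71.70 kPa

71.70 kPa


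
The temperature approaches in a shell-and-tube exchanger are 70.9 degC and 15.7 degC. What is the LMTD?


LMTD = (dT1 - dT2) / ln(dT1/dT2)
= (70.9 - 15.7) / ln(70.9 / 15.7) = 55.2 / 1.50761 = 36.61

36.61 degC


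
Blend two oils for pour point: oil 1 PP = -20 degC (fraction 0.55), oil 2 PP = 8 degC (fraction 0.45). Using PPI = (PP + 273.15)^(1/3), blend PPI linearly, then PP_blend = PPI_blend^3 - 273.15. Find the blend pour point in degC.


PPI_1 = (-20 + 273.15)^(1/3) = 6.325953
PPI_2 = (8 + 273.15)^(1/3) = 6.551077
PPI_blend = 0.55 * 6.325953 + 0.45 * 6.551077 = 6.427259
PP_blend = 6.427259^3 - 273.15 = 265.5079 - 273.15 = -7.64

-7.64 degC


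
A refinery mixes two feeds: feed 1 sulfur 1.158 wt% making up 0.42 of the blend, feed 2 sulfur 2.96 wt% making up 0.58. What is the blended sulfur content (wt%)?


Linear sulfur blending: S_blend = x1*S1 + x2*S2
Contribution 1: 0.42 * 1.158 = 0.48636 wt%
Contribution 2: 0.58 * 2.96 = 1.7168 wt%
S_blend = 0.48636 + 1.7168 = 2.20316

2.20316 wt%


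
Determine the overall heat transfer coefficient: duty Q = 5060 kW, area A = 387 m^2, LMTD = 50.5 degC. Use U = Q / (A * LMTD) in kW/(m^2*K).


From Q = U*A*LMTD, U = Q / (A * LMTD)
U = 5060 / (387 * 50.5) = 5060 / 19543.5 = 0.2589

0.2589 kW/(m^2*K)


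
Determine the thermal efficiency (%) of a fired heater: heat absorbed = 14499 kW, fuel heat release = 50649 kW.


Furnace efficiency = Q_absorbed / Q_fuel * 100
= 14499 / 50649 * 100 = 28.63

28.63 %


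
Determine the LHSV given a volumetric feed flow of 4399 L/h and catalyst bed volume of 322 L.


LHSV = volumetric feed rate / catalyst volume
= 4399 L/h / 322 L
= 13.66 h^-1

13.66 h^-1


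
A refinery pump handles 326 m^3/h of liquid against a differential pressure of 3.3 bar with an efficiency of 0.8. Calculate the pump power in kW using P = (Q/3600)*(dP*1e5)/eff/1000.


Q = 326 / 3600 = 0.0905556 m^3/s
P = 0.0905556 * (3.3 * 1e5) / 0.8 / 1000 = 37.35

37.35 kW


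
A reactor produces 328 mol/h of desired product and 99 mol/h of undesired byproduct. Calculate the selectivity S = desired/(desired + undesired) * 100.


Selectivity = desired / (desired + undesired) * 100
Total products = 328 + 99 = 427 mol/h
S = 328 / 427 * 100
= 0.7681 * 100
= 76.81 %

76.81 %


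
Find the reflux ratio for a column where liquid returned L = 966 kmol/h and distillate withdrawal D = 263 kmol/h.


Reflux ratio definition: R = L / D (liquid returned / distillate withdrawn)
L = 966 kmol/h, D = 263 kmol/h
R = 966 / 263 = 3.673

3.673


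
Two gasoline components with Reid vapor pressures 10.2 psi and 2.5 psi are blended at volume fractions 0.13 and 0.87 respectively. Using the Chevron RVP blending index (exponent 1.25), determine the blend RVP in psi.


Chevron index: RVP_blend = (sum xi*RVPi^1.25)^(1/1.25)
RVP^1.25 terms: 0.13 * 10.2^1.25 + 0.87 * 2.5^1.25 = 5.10462
RVP_blend = 5.10462^(1/1.25) = 3.684

3.684 psi


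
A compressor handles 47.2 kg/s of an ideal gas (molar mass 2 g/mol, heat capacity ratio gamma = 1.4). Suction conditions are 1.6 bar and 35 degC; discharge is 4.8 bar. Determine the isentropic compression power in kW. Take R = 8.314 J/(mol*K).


Isentropic work: W = m*(gamma/(gamma-1))*(R*T1/MW)*((P2/P1)^((gamma-1)/gamma) - 1)
T1 = 35 + 273.15 = 308.15 K
Pressure ratio = 4.8 / 1.6 = 3
Exponent = (1.4 - 1)/1.4 = 0.285714
(P2/P1)^exp - 1 = 3^0.285714 - 1 = 0.368738
W = 47.2 * 1.4 / 0.4 * 8.314 * 308.15 / 2 * 0.368738 = 78030

78030 kW


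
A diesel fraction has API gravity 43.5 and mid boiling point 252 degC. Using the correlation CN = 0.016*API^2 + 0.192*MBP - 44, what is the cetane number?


CN = 0.016 * 43.5^2 + 0.192 * 252 - 44
CN = 30.276 + 48.384 - 44 = 34.66

34.66


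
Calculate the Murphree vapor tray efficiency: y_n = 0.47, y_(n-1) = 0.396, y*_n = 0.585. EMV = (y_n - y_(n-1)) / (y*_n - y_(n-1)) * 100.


Murphree vapor efficiency: EMV = (y_n - y_(n-1)) / (y*_n - y_(n-1)) * 100
EMV = (0.47 - 0.396) / (0.585 - 0.396) * 100 = 0.074 / 0.189 * 100 = 39.15

39.15 %


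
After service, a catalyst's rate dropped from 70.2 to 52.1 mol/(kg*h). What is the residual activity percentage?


Activity (%) = (rate_used / rate_fresh) * 100
rate_used = 52.1, rate_fresh = 70.2
= (52.1 / 70.2) * 100
= 0.7422 * 100 = 74.22

74.22 %


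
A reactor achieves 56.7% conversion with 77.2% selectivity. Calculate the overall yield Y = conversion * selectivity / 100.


Overall yield = conversion (%) * selectivity (%) / 100
Conversion = 56.7%, Selectivity = 77.2%
Y = 56.7 * 77.2 / 100
= 43.7724 %

43.7724 %


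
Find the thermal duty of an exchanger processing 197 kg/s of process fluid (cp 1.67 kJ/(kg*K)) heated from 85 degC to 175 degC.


Q = m_dot * cp * delta_T
delta_T = 175 - 85 = 90 K
Q = 197 * 1.67 * 90
= 328.99 * 90
= 29609.1 kW

29609.1 kW


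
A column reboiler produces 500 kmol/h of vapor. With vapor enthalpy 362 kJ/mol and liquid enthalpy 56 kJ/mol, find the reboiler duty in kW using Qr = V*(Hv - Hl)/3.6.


Qr = 500 * (362 - 56) / 3.6 = 500 * 306 / 3.6 = 42500

42500 kW


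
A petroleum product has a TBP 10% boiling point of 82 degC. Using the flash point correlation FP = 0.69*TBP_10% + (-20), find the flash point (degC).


FP = 0.69 * 82 + (-20) = 36.58

36.58 degC


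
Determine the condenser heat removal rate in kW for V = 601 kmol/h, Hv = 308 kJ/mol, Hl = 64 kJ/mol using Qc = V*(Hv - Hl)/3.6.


Qc = 601 * (308 - 64) / 3.6 = 601 * 244 / 3.6 = 40730

40730 kW


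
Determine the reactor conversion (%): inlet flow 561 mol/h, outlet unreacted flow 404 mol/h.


X = (F_in - F_out) / F_in * 100
Moles reacted = 561 - 404 = 157
X = 157 / 561 * 100
= 0.2799 * 100
= 27.99 %

27.99 %


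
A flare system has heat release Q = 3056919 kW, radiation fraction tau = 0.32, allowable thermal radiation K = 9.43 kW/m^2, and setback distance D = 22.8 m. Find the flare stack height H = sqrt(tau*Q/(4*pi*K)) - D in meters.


tau*Q/(4*pi*K) = 0.32 * 3056919 / (4 * pi * 9.43) = 8254.91
sqrt(8254.91) = 90.8565
H = 90.8565 - 22.8 = 68.06

68.06 m


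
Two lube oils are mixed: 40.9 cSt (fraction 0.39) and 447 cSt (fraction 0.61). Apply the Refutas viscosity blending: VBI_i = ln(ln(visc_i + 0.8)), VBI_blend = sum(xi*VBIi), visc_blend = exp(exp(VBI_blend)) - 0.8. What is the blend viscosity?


Refutas method: VBN_i = 14.534*ln(ln(visc_i + 0.8)) + 10.975, blended linearly by mass fraction; since VBN is linear in VBI_i = ln(ln(visc_i + 0.8)) and the fractions sum to 1, blend VBI directly: visc = exp(exp(VBI_blend)) - 0.8
VBI_1 = ln(ln(40.9 + 0.8)) = 1.31654
VBI_2 = ln(ln(447 + 0.8)) = 1.809
VBI_blend = 0.39 * 1.31654 + 0.61 * 1.809 = 1.61694
visc_blend = exp(exp(1.61694)) - 0.8 = 153.3

153.3 cSt


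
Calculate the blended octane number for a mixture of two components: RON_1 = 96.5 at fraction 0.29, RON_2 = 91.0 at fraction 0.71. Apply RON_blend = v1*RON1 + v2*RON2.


Linear blending: RON_blend = sum(vi * RONi)
Contribution 1: 0.29 * 96.5 = 27.985
Contribution 2: 0.71 * 91.0 = 64.61
RON_blend = 27.985 + 64.61 = 92.595

92.595


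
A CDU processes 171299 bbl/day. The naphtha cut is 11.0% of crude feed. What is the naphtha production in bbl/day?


Crude throughput = 171299 bbl/day
Fraction yield = 11.0%
yield = throughput * fraction / 100
yield = 171299 * 11.0 / 100 = 18842.89

18842.89 bbl/day


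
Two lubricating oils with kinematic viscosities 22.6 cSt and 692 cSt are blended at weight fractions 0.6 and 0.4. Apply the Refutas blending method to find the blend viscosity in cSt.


Refutas method: VBN_i = 14.534*ln(ln(visc_i + 0.8)) + 10.975, blended linearly by mass fraction; since VBN is linear in VBI_i = ln(ln(visc_i + 0.8)) and the fractions sum to 1, blend VBI directly: visc = exp(exp(VBI_blend)) - 0.8
VBI_1 = ln(ln(22.6 + 0.8)) = 1.14827
VBI_2 = ln(ln(692 + 0.8)) = 1.87805
VBI_blend = 0.6 * 1.14827 + 0.4 * 1.87805 = 1.44018
visc_blend = exp(exp(1.44018)) - 0.8 = 67.33

67.33 cSt


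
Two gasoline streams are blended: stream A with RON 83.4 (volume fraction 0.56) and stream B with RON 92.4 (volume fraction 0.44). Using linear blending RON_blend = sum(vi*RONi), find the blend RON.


Linear blending: RON_blend = sum(vi * RONi)
Contribution 1: 0.56 * 83.4 = 46.704
Contribution 2: 0.44 * 92.4 = 40.656
RON_blend = 46.704 + 40.656 = 87.36

87.36


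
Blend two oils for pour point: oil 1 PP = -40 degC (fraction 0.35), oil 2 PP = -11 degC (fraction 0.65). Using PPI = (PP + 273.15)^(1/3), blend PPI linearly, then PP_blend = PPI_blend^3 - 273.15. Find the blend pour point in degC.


PPI_1 = (-40 + 273.15)^(1/3) = 6.15477
PPI_2 = (-11 + 273.15)^(1/3) = 6.400049
PPI_blend = 0.35 * 6.15477 + 0.65 * 6.400049 = 6.314201
PP_blend = 6.314201^3 - 273.15 = 251.7417 - 273.15 = -21.41

-21.41 degC


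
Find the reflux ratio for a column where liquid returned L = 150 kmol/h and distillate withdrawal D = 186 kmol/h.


Reflux ratio definition: R = L / D (liquid returned / distillate withdrawn)
L = 150 kmol/h, D = 186 kmol/h
R = 150 / 186 = 0.8065

0.8065


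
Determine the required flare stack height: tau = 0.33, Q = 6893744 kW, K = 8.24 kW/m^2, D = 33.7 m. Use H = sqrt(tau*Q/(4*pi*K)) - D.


tau*Q/(4*pi*K) = 0.33 * 6893744 / (4 * pi * 8.24) = 21970.1
sqrt(21970.1) = 148.223
H = 148.223 - 33.7 = 114.5

114.5 m


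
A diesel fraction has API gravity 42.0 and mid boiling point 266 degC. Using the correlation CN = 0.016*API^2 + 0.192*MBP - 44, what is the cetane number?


CN = 0.016 * 42.0^2 + 0.192 * 266 - 44
CN = 28.224 + 51.072 - 44 = 35.296

35.296


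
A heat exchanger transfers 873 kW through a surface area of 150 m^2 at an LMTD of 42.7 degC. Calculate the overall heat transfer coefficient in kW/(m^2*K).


From Q = U*A*LMTD, U = Q / (A * LMTD)
U = 873 / (150 * 42.7) = 873 / 6405 = 0.1363

0.1363 kW/(m^2*K)


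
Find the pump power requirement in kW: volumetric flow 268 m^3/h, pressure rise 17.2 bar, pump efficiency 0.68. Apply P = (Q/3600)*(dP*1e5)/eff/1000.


Q = 268 / 3600 = 0.0744444 m^3/s
P = 0.0744444 * (17.2 * 1e5) / 0.68 / 1000 = 188.3

188.3 kW


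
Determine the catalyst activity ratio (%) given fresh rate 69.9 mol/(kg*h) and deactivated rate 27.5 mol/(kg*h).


Activity (%) = (rate_used / rate_fresh) * 100
rate_used = 27.5, rate_fresh = 69.9
= (27.5 / 69.9) * 100
= 0.3934 * 100 = 39.34

39.34 %


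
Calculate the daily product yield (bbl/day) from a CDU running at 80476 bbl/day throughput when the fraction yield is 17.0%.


Crude throughput = 80476 bbl/day
Fraction yield = 17.0%
yield = throughput * fraction / 100
yield = 80476 * 17.0 / 100 = 13680.92

13680.92 bbl/day


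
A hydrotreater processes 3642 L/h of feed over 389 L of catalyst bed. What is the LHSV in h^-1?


LHSV = volumetric feed rate / catalyst volume
= 3642 L/h / 389 L
= 9.362 h^-1

9.362 h^-1


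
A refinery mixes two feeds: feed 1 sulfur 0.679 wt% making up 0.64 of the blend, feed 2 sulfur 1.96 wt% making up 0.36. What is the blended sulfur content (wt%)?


Linear sulfur blending: S_blend = x1*S1 + x2*S2
Contribution 1: 0.64 * 0.679 = 0.43456 wt%
Contribution 2: 0.36 * 1.96 = 0.7056 wt%
S_blend = 0.43456 + 0.7056 = 1.14016

1.14016 wt%


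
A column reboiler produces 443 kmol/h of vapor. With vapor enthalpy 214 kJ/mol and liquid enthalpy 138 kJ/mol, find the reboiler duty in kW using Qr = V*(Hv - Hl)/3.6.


Qr = 443 * (214 - 138) / 3.6 = 443 * 76 / 3.6 = 9352

9352 kW


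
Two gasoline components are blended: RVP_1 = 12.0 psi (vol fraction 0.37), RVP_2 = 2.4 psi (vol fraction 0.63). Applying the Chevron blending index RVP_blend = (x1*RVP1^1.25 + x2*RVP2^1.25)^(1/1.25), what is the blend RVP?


Chevron index: RVP_blend = (sum xi*RVPi^1.25)^(1/1.25)
RVP^1.25 terms: 0.37 * 12.0^1.25 + 0.63 * 2.4^1.25 = 10.1457
RVP_blend = 10.1457^(1/1.25) = 6.383

6.383 psi


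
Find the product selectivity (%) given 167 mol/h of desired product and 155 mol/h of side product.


Selectivity = desired / (desired + undesired) * 100
Total products = 167 + 155 = 322 mol/h
S = 167 / 322 * 100
= 0.5186 * 100
= 51.86 %

51.86 %


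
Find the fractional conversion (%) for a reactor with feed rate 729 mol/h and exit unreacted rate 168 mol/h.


X = (F_in - F_out) / F_in * 100
Moles reacted = 729 - 168 = 561
X = 561 / 729 * 100
= 0.7695 * 100
= 76.95 %

76.95 %


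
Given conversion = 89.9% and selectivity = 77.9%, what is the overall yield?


Overall yield = conversion (%) * selectivity (%) / 100
Conversion = 89.9%, Selectivity = 77.9%
Y = 89.9 * 77.9 / 100
= 70.0321 %

70.0321 %


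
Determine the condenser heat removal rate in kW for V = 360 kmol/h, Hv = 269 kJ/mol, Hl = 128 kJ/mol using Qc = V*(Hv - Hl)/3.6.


Qc = 360 * (269 - 128) / 3.6 = 360 * 141 / 3.6 = 14100

14100 kW


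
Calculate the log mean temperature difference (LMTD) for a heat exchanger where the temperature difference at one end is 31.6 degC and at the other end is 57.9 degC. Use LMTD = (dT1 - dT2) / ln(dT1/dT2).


LMTD = (dT1 - dT2) / ln(dT1/dT2)
= (31.6 - 57.9) / ln(31.6 / 57.9) = -26.3 / -0.60556 = 43.43

43.43 degC


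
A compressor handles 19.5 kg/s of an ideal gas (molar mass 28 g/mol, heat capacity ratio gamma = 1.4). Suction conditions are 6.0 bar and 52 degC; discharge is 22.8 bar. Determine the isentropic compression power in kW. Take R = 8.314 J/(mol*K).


Isentropic work: W = m*(gamma/(gamma-1))*(R*T1/MW)*((P2/P1)^((gamma-1)/gamma) - 1)
T1 = 52 + 273.15 = 325.15 K
Pressure ratio = 22.8 / 6.0 = 3.8
Exponent = (1.4 - 1)/1.4 = 0.285714
(P2/P1)^exp - 1 = 3.8^0.285714 - 1 = 0.464375
W = 19.5 * 1.4 / 0.4 * 8.314 * 325.15 / 28 * 0.464375 = 3060

3060 kW


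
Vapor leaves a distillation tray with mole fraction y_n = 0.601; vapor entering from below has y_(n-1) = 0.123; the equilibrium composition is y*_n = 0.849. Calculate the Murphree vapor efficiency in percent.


Murphree vapor efficiency: EMV = (y_n - y_(n-1)) / (y*_n - y_(n-1)) * 100
EMV = (0.601 - 0.123) / (0.849 - 0.123) * 100 = 0.478 / 0.726 * 100 = 65.84

65.84 %


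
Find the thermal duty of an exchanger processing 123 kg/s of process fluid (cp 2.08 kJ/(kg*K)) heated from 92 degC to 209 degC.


Q = m_dot * cp * delta_T
delta_T = 209 - 92 = 117 K
Q = 123 * 2.08 * 117
= 255.84 * 117
= 29933.28 kW

29933.28 kW


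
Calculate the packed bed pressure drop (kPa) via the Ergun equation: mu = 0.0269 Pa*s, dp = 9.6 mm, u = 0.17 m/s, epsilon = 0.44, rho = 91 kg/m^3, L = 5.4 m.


dp = 9.6 mm = 0.0096 m
Viscous term = 150*0.0269*0.17*(1-0.44)^2 / (0.0096^2*0.44^3) = 27401.1
Inertial term = 1.75*91*0.17^2*(1-0.44) / (0.0096*0.44^3) = 3151.64
dP/L = 27401.1 + 3151.64 = 30552.7 Pa/m
dP = 30552.7 * 5.4 / 1000 = 165.0 kPa

165.0 kPa


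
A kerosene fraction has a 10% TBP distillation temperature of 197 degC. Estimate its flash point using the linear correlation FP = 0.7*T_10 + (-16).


FP = 0.7 * 197 + (-16) = 121.9

121.9 degC


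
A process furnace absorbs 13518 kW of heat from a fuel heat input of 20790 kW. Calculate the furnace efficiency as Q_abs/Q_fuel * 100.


Furnace efficiency = Q_absorbed / Q_fuel * 100
= 13518 / 20790 * 100 = 65.02

65.02 %


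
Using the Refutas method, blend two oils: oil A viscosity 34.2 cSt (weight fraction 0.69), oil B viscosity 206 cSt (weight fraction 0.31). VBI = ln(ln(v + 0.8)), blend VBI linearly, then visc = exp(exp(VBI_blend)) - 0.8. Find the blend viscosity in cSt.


Refutas method: VBN_i = 14.534*ln(ln(visc_i + 0.8)) + 10.975, blended linearly by mass fraction; since VBN is linear in VBI_i = ln(ln(visc_i + 0.8)) and the fractions sum to 1, blend VBI directly: visc = exp(exp(VBI_blend)) - 0.8
VBI_1 = ln(ln(34.2 + 0.8)) = 1.26845
VBI_2 = ln(ln(206 + 0.8)) = 1.67368
VBI_blend = 0.69 * 1.26845 + 0.31 * 1.67368 = 1.39407
visc_blend = exp(exp(1.39407)) - 0.8 = 55.53

55.53 cSt


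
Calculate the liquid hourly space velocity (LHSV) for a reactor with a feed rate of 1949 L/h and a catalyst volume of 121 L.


LHSV = volumetric feed rate / catalyst volume
= 1949 L/h / 121 L
= 16.11 h^-1

16.11 h^-1


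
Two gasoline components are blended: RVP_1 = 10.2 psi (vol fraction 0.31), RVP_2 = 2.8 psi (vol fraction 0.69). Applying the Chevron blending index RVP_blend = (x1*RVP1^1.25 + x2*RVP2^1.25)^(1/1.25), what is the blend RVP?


Chevron index: RVP_blend = (sum xi*RVPi^1.25)^(1/1.25)
RVP^1.25 terms: 0.31 * 10.2^1.25 + 0.69 * 2.8^1.25 = 8.15
RVP_blend = 8.15^(1/1.25) = 5.357

5.357 psi


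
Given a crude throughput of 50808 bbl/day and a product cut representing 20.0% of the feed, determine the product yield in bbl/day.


Crude throughput = 50808 bbl/day
Fraction yield = 20.0%
yield = throughput * fraction / 100
yield = 50808 * 20.0 / 100 = 10161.6

10161.6 bbl/day


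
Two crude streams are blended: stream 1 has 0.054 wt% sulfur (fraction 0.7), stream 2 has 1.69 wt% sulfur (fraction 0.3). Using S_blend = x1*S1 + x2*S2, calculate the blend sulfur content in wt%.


Linear sulfur blending: S_blend = x1*S1 + x2*S2
Contribution 1: 0.7 * 0.054 = 0.0378 wt%
Contribution 2: 0.3 * 1.69 = 0.507 wt%
S_blend = 0.0378 + 0.507 = 0.5448

0.5448 wt%


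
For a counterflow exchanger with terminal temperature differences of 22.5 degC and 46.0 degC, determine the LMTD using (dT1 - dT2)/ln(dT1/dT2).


LMTD = (dT1 - dT2) / ln(dT1/dT2)
= (22.5 - 46.0) / ln(22.5 / 46.0) = -23.5 / -0.715126 = 32.86

32.86 degC


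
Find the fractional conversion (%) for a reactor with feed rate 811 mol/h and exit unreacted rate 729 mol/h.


X = (F_in - F_out) / F_in * 100
Moles reacted = 811 - 729 = 82
X = 82 / 811 * 100
= 0.1011 * 100
= 10.11 %

10.11 %


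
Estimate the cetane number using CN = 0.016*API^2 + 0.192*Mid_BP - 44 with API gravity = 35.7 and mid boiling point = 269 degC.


CN = 0.016 * 35.7^2 + 0.192 * 269 - 44
CN = 20.39184 + 51.648 - 44 = 28.03984

28.03984


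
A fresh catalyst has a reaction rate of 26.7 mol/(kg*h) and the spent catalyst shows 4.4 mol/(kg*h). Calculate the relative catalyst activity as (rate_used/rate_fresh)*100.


Activity (%) = (rate_used / rate_fresh) * 100
rate_used = 4.4, rate_fresh = 26.7
= (4.4 / 26.7) * 100
= 0.1648 * 100 = 16.48

16.48 %


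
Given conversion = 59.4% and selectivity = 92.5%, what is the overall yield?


Overall yield = conversion (%) * selectivity (%) / 100
Conversion = 59.4%, Selectivity = 92.5%
Y = 59.4 * 92.5 / 100
= 54.945 %

54.945 %


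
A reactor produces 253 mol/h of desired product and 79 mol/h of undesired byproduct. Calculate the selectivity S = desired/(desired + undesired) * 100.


Selectivity = desired / (desired + undesired) * 100
Total products = 253 + 79 = 332 mol/h
S = 253 / 332 * 100
= 0.7620 * 100
= 76.20 %

76.20 %


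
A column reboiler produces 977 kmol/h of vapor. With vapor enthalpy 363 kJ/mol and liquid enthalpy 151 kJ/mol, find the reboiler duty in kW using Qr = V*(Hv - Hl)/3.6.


Qr = 977 * (363 - 151) / 3.6 = 977 * 212 / 3.6 = 57530

57530 kW


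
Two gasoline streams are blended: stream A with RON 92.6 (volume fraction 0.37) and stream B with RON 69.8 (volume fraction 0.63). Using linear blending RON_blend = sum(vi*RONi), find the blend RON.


Linear blending: RON_blend = sum(vi * RONi)
Contribution 1: 0.37 * 92.6 = 34.262
Contribution 2: 0.63 * 69.8 = 43.974
RON_blend = 34.262 + 43.974 = 78.236

78.236


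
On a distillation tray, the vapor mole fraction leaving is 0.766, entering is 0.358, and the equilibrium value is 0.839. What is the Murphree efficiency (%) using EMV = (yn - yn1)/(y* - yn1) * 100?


Murphree vapor efficiency: EMV = (y_n - y_(n-1)) / (y*_n - y_(n-1)) * 100
EMV = (0.766 - 0.358) / (0.839 - 0.358) * 100 = 0.408 / 0.481 * 100 = 84.82

84.82 %


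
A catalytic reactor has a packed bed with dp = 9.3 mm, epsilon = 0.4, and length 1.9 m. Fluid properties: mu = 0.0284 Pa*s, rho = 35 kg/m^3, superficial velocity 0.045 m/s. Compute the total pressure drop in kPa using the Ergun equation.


dp = 9.3 mm = 0.0093 m
Viscous term = 150*0.0284*0.045*(1-0.4)^2 / (0.0093^2*0.4^3) = 12467.5
Inertial term = 1.75*35*0.045^2*(1-0.4) / (0.0093*0.4^3) = 125.032
dP/L = 12467.5 + 125.032 = 12592.5 Pa/m
dP = 12592.5 * 1.9 / 1000 = 23.93 kPa

23.93 kPa


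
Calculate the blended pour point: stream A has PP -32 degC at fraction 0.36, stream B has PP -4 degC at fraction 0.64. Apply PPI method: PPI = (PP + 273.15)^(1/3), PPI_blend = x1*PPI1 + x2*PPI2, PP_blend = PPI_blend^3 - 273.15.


PPI_1 = (-32 + 273.15)^(1/3) = 6.224375
PPI_2 = (-4 + 273.15)^(1/3) = 6.456514
PPI_blend = 0.36 * 6.224375 + 0.64 * 6.456514 = 6.372944
PP_blend = 6.372944^3 - 273.15 = 258.8334 - 273.15 = -14.32

-14.32 degC


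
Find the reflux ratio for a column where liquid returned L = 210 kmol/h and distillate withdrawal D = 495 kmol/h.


Reflux ratio definition: R = L / D (liquid returned / distillate withdrawn)
L = 210 kmol/h, D = 495 kmol/h
R = 210 / 495 = 0.4242

0.4242


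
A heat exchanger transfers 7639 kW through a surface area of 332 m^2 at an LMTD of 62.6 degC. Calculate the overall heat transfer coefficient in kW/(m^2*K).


From Q = U*A*LMTD, U = Q / (A * LMTD)
U = 7639 / (332 * 62.6) = 7639 / 20783.2 = 0.3676

0.3676 kW/(m^2*K)


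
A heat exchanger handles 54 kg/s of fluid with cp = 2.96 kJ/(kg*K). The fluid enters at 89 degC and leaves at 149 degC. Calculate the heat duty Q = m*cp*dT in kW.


Q = m_dot * cp * delta_T
delta_T = 149 - 89 = 60 K
Q = 54 * 2.96 * 60
= 159.84 * 60
= 9590.4 kW

9590.4 kW


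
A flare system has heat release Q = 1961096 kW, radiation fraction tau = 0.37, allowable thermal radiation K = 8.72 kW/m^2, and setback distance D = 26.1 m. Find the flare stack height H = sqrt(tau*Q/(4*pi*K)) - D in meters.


tau*Q/(4*pi*K) = 0.37 * 1961096 / (4 * pi * 8.72) = 6621.77
sqrt(6621.77) = 81.3743
H = 81.3743 - 26.1 = 55.27

55.27 m


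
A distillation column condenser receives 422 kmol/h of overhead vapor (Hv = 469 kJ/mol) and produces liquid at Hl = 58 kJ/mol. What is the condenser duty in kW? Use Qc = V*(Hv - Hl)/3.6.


Qc = 422 * (469 - 58) / 3.6 = 422 * 411 / 3.6 = 48180

48180 kW


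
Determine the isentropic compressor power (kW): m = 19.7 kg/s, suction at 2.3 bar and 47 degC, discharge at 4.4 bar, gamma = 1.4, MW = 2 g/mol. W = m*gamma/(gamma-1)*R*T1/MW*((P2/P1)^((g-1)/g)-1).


Isentropic work: W = m*(gamma/(gamma-1))*(R*T1/MW)*((P2/P1)^((gamma-1)/gamma) - 1)
T1 = 47 + 273.15 = 320.15 K
Pressure ratio = 4.4 / 2.3 = 1.91304
Exponent = (1.4 - 1)/1.4 = 0.285714
(P2/P1)^exp - 1 = 1.91304^0.285714 - 1 = 0.203629
W = 19.7 * 1.4 / 0.4 * 8.314 * 320.15 / 2 * 0.203629 = 18690

18690 kW


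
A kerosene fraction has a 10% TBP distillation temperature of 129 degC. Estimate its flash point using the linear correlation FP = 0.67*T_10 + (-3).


FP = 0.67 * 129 + (-3) = 83.43

83.43 degC


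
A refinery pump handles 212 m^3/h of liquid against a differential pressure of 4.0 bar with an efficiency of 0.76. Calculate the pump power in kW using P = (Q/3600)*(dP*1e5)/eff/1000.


Q = 212 / 3600 = 0.0588889 m^3/s
P = 0.0588889 * (4.0 * 1e5) / 0.76 / 1000 = 30.99

30.99 kW


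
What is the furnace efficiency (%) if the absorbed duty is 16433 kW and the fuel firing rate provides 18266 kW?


Furnace efficiency = Q_absorbed / Q_fuel * 100
= 16433 / 18266 * 100 = 89.96

89.96 %


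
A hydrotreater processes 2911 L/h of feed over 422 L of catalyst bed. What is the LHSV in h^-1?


LHSV = volumetric feed rate / catalyst volume
= 2911 L/h / 422 L
= 6.898 h^-1

6.898 h^-1


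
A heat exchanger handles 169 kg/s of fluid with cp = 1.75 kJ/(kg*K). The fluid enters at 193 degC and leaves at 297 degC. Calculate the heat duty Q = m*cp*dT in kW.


Q = m_dot * cp * delta_T
delta_T = 297 - 193 = 104 K
Q = 169 * 1.75 * 104
= 295.75 * 104
= 30758 kW

30758 kW


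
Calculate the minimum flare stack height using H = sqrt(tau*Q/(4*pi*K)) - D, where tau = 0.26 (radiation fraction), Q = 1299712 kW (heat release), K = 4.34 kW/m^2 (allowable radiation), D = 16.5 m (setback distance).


tau*Q/(4*pi*K) = 0.26 * 1299712 / (4 * pi * 4.34) = 6196.14
sqrt(6196.14) = 78.7156
H = 78.7156 - 16.5 = 62.22

62.22 m


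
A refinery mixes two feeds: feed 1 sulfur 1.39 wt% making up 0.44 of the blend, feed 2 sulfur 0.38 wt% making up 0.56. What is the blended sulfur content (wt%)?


Linear sulfur blending: S_blend = x1*S1 + x2*S2
Contribution 1: 0.44 * 1.39 = 0.6116 wt%
Contribution 2: 0.56 * 0.38 = 0.2128 wt%
S_blend = 0.6116 + 0.2128 = 0.8244

0.8244 wt%


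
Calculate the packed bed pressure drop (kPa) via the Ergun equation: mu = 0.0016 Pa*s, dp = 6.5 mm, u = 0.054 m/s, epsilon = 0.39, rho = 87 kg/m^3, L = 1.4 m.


dp = 6.5 mm = 0.0065 m
Viscous term = 150*0.0016*0.054*(1-0.39)^2 / (0.0065^2*0.39^3) = 1924.17
Inertial term = 1.75*87*0.054^2*(1-0.39) / (0.0065*0.39^3) = 702.372
dP/L = 1924.17 + 702.372 = 2626.54 Pa/m
dP = 2626.54 * 1.4 / 1000 = 3.677 kPa

3.677 kPa


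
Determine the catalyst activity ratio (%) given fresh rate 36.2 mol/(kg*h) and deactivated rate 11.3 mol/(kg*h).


Activity (%) = (rate_used / rate_fresh) * 100
rate_used = 11.3, rate_fresh = 36.2
= (11.3 / 36.2) * 100
= 0.3122 * 100 = 31.22

31.22 %


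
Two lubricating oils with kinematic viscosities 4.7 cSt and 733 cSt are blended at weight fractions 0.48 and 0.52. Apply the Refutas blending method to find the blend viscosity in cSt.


Refutas method: VBN_i = 14.534*ln(ln(visc_i + 0.8)) + 10.975, blended linearly by mass fraction; since VBN is linear in VBI_i = ln(ln(visc_i + 0.8)) and the fractions sum to 1, blend VBI directly: visc = exp(exp(VBI_blend)) - 0.8
VBI_1 = ln(ln(4.7 + 0.8)) = 0.533417
VBI_2 = ln(ln(733 + 0.8)) = 1.8868
VBI_blend = 0.48 * 0.533417 + 0.52 * 1.8868 = 1.23718
visc_blend = exp(exp(1.23718)) - 0.8 = 30.57

30.57 cSt


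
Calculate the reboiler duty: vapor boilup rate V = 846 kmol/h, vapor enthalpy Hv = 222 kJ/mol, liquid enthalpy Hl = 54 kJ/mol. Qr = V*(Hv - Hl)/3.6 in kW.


Qr = 846 * (222 - 54) / 3.6 = 846 * 168 / 3.6 = 39480

39480 kW


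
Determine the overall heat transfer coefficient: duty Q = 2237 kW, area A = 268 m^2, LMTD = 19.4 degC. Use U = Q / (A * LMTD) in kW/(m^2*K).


From Q = U*A*LMTD, U = Q / (A * LMTD)
U = 2237 / (268 * 19.4) = 2237 / 5199.2 = 0.4303

0.4303 kW/(m^2*K)


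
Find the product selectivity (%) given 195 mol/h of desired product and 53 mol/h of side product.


Selectivity = desired / (desired + undesired) * 100
Total products = 195 + 53 = 248 mol/h
S = 195 / 248 * 100
= 0.7863 * 100
= 78.63 %

78.63 %


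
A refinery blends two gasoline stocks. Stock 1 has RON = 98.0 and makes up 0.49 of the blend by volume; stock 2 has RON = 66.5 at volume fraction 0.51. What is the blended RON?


Linear blending: RON_blend = sum(vi * RONi)
Contribution 1: 0.49 * 98.0 = 48.02
Contribution 2: 0.51 * 66.5 = 33.915
RON_blend = 48.02 + 33.915 = 81.935

81.935


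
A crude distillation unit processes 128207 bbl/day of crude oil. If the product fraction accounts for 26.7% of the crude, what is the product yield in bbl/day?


Crude throughput = 128207 bbl/day
Fraction yield = 26.7%
yield = throughput * fraction / 100
yield = 128207 * 26.7 / 100 = 34231.269

34231.269 bbl/day


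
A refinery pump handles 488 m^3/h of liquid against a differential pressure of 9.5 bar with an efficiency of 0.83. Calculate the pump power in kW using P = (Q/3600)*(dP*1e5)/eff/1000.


Q = 488 / 3600 = 0.135556 m^3/s
P = 0.135556 * (9.5 * 1e5) / 0.83 / 1000 = 155.2

155.2 kW
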